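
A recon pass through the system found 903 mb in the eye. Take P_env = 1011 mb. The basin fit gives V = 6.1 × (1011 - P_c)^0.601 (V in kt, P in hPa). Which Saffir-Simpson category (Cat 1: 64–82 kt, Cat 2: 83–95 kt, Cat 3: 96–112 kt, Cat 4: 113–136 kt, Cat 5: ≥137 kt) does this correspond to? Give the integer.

ΔP = 1011 − 903 = 108 mb.
V ≈ 6.1 × 108^0.601 = 6.1 × 16.68 ≈ 102 kt.
102 kt falls in the Category 3 band.

3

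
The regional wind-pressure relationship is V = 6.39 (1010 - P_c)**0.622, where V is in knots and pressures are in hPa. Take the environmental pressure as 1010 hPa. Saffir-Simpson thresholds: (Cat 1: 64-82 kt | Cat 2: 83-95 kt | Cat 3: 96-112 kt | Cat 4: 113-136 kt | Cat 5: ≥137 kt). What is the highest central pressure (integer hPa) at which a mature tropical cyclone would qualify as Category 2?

948 hPa

Category 2 begins at V = 83 kt.
Required ΔP = (83/6.39)^(1/0.622) = 12.989^1.608 ≈ 61.70 hPa.
P_c ≤ 1010 − 61.70 = 948.30, so the highest integer P_c is 948 hPa.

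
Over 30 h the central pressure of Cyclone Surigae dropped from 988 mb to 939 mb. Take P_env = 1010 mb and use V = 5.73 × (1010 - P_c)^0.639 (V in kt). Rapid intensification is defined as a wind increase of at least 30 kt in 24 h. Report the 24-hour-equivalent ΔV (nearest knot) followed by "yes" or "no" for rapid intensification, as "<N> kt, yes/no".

V₁: ΔP = 22, V ≈ 5.73 × 22^0.639 ≈ 41.30 kt.
V₂: ΔP = 71, V ≈ 5.73 × 71^0.639 ≈ 87.32 kt.
ΔV over 30 h = 46.02 kt → 24 h equivalent = 46.02 × 24/30 ≈ 36.82 kt.
37 kt ≥ 30 kt ⇒ rapid intensification.

37 kt, yes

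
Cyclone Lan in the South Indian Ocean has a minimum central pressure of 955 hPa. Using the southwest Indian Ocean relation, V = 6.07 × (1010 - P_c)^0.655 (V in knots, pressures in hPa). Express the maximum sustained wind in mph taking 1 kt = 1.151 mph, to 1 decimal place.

96.4 mph

ΔP = 1010 − 955 = 55 hPa.
V ≈ 6.07 × 55^0.655 = 6.07 × 13.802 ≈ 83.777 kt.
83.777 × 1.151 ≈ 96.43 mph → 96.4 mph.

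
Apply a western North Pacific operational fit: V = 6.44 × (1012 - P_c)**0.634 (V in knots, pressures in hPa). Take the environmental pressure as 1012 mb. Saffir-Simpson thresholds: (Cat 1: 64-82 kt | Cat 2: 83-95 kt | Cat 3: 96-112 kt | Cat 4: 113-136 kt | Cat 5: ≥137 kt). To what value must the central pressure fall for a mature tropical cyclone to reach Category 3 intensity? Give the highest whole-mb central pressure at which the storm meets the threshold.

Category 3 begins at V = 96 kt.
Required ΔP = (96/6.44)^(1/0.634) = 14.907^1.577 ≈ 70.92 mb.
P_c ≤ 1012 − 70.92 = 941.08, so the highest integer P_c is 941 mb.

941 mb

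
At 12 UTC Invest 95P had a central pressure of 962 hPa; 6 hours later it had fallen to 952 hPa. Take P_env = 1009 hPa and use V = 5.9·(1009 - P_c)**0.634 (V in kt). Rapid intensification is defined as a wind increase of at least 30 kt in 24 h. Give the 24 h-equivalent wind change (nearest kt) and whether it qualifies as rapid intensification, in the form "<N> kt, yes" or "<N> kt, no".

V₁: ΔP = 47, V ≈ 5.9 × 47^0.634 ≈ 67.76 kt.
V₂: ΔP = 57, V ≈ 5.9 × 57^0.634 ≈ 76.57 kt.
ΔV over 6 h = 8.81 kt → 24 h equivalent = 8.81 × 24/6 ≈ 35.24 kt.
35 kt ≥ 30 kt ⇒ rapid intensification.

35 kt, yes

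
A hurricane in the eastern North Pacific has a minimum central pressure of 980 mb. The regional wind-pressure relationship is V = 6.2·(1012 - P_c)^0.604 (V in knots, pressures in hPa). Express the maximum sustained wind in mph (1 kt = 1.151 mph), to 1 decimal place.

ΔP = 1012 − 980 = 32 mb.
V ≈ 6.2 × 32^0.604 = 6.2 × 8.112 ≈ 50.292 kt.
50.292 × 1.151 ≈ 57.89 mph → 57.9 mph.

57.9 mph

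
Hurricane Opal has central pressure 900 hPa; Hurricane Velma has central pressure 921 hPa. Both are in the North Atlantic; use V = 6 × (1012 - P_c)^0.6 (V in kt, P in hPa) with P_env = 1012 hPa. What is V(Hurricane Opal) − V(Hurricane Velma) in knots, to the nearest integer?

12 kt

Hurricane Opal: ΔP = 112; V ≈ 6 × 112^0.6 ≈ 101.78 kt.
Hurricane Velma: ΔP = 91; V ≈ 6 × 91^0.6 ≈ 89.86 kt.
Difference ≈ 101.78 − 89.86 = 11.92 → 12 kt.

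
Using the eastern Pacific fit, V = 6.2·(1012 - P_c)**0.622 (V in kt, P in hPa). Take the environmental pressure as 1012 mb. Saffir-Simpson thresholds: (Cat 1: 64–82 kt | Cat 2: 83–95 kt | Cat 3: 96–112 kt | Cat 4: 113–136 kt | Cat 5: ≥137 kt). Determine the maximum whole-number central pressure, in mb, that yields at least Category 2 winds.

Category 2 begins at V = 83 kt.
Required ΔP = (83/6.2)^(1/0.622) = 13.387^1.608 ≈ 64.77 mb.
P_c ≤ 1012 − 64.77 = 947.23, so the highest integer P_c is 947 mb.

947 mb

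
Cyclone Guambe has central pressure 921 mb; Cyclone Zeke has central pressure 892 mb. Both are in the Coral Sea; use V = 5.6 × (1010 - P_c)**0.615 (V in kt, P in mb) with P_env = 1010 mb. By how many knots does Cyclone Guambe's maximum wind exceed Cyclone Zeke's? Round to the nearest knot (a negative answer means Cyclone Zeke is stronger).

-17 kt

Cyclone Guambe: ΔP = 89; V ≈ 5.6 × 89^0.615 ≈ 88.52 kt.
Cyclone Zeke: ΔP = 118; V ≈ 5.6 × 118^0.615 ≈ 105.29 kt.
Difference ≈ 88.52 − 105.29 = -16.77 → -17 kt.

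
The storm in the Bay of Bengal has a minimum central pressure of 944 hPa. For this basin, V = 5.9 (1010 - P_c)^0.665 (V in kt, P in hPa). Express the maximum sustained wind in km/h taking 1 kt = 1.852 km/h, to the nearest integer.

177 km/h

ΔP = 1010 − 944 = 66 hPa.
V ≈ 5.9 × 66^0.665 = 5.9 × 16.218 ≈ 95.686 kt.
95.686 × 1.852 ≈ 177.21 km/h → 177 km/h.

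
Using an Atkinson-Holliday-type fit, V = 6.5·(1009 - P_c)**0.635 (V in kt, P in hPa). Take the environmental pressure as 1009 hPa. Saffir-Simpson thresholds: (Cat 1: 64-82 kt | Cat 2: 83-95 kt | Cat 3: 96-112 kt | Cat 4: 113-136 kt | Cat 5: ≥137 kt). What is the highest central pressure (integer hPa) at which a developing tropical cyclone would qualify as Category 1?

Category 1 begins at V = 64 kt.
Required ΔP = (64/6.5)^(1/0.635) = 9.846^1.575 ≈ 36.66 hPa.
P_c ≤ 1009 − 36.66 = 972.34, so the highest integer P_c is 972 hPa.

972 hPa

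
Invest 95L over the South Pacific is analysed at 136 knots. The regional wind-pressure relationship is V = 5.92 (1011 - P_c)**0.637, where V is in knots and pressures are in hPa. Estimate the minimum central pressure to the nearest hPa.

ΔP = (V / 5.92)^(1/0.637) = (136/5.92)^1.570.
136/5.92 = 22.973; 22.973^1.570 ≈ 137.06 hPa.
P_c = 1011 − 137.06 = 873.94 ≈ 874 hPa.

874 hPa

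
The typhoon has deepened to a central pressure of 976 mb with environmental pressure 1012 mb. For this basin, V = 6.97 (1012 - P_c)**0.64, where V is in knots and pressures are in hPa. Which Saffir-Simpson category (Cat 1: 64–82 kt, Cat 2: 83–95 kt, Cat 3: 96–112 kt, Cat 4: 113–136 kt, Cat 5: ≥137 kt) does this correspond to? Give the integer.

1

ΔP = 1012 − 976 = 36 mb.
V ≈ 6.97 × 36^0.64 = 6.97 × 9.91 ≈ 69 kt.
69 kt falls in the Category 1 band.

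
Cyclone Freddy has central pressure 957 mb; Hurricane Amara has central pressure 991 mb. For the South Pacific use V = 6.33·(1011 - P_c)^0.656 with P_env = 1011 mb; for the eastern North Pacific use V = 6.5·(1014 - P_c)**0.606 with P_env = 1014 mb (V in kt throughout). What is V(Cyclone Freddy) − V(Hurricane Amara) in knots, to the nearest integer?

43 kt

Cyclone Freddy: ΔP = 54; V ≈ 6.33 × 54^0.656 ≈ 86.67 kt.
Hurricane Amara: ΔP = 23; V ≈ 6.5 × 23^0.606 ≈ 43.46 kt.
Difference ≈ 86.67 − 43.46 = 43.21 → 43 kt.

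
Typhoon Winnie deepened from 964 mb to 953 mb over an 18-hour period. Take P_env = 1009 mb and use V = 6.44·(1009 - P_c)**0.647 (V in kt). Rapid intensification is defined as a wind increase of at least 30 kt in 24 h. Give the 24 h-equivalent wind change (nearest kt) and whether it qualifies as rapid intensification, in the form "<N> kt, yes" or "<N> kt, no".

V₁: ΔP = 45, V ≈ 6.44 × 45^0.647 ≈ 75.60 kt.
V₂: ΔP = 56, V ≈ 6.44 × 56^0.647 ≈ 87.09 kt.
ΔV over 18 h = 11.49 kt → 24 h equivalent = 11.49 × 24/18 ≈ 15.32 kt.
15 kt < 30 kt ⇒ not rapid intensification.

15 kt, no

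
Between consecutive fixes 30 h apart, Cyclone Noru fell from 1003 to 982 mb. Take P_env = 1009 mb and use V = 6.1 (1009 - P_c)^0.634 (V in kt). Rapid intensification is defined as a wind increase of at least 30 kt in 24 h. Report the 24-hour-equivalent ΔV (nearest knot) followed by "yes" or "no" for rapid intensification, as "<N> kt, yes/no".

24 kt, no

V₁: ΔP = 6, V ≈ 6.1 × 6^0.634 ≈ 19.00 kt.
V₂: ΔP = 27, V ≈ 6.1 × 27^0.634 ≈ 49.30 kt.
ΔV over 30 h = 30.30 kt → 24 h equivalent = 30.30 × 24/30 ≈ 24.24 kt.
24 kt < 30 kt ⇒ not rapid intensification.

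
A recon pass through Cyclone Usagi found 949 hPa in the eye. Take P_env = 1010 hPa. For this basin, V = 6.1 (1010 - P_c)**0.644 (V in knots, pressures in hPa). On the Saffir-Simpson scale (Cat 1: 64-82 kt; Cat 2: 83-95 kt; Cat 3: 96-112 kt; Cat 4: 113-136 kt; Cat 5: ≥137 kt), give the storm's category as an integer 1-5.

ΔP = 1010 − 949 = 61 hPa.
V ≈ 6.1 × 61^0.644 = 6.1 × 14.12 ≈ 86 kt.
86 kt falls in the Category 2 band.

2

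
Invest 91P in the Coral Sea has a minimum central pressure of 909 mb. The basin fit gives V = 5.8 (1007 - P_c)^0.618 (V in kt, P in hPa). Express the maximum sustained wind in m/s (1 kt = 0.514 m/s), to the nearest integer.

51 m/s

ΔP = 1007 − 909 = 98 mb.
V ≈ 5.8 × 98^0.618 = 5.8 × 17.005 ≈ 98.629 kt.
98.629 × 0.514 ≈ 50.70 m/s → 51 m/s.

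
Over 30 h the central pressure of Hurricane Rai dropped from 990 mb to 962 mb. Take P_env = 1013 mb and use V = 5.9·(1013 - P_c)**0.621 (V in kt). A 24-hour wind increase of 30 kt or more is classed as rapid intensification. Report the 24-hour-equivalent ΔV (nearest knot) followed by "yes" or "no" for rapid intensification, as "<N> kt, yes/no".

V₁: ΔP = 23, V ≈ 5.9 × 23^0.621 ≈ 41.35 kt.
V₂: ΔP = 51, V ≈ 5.9 × 51^0.621 ≈ 67.80 kt.
ΔV over 30 h = 26.45 kt → 24 h equivalent = 26.45 × 24/30 ≈ 21.16 kt.
21 kt < 30 kt ⇒ not rapid intensification.

21 kt, no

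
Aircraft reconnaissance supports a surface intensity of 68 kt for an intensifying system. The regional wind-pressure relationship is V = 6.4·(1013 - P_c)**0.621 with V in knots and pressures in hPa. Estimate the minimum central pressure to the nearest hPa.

968 hPa

ΔP = (V / 6.4)^(1/0.621) = (68/6.4)^1.610.
68/6.4 = 10.625; 10.625^1.610 ≈ 44.95 hPa.
P_c = 1013 − 44.95 = 968.05 ≈ 968 hPa.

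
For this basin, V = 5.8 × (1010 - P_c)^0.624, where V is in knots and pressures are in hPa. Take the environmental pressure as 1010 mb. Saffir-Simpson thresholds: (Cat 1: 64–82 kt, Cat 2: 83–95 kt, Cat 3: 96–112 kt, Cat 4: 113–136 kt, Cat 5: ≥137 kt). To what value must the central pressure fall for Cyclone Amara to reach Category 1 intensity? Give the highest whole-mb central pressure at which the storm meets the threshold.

963 mb

Category 1 begins at V = 64 kt.
Required ΔP = (64/5.8)^(1/0.624) = 11.034^1.603 ≈ 46.89 mb.
P_c ≤ 1010 − 46.89 = 963.11, so the highest integer P_c is 963 mb.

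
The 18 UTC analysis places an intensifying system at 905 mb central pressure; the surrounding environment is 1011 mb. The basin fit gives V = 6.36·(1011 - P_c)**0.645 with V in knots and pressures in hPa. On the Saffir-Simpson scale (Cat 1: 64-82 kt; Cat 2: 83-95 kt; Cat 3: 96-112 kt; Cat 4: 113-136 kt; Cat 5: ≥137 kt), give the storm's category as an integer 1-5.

ΔP = 1011 − 905 = 106 mb.
V ≈ 6.36 × 106^0.645 = 6.36 × 20.25 ≈ 129 kt.
129 kt falls in the Category 4 band.

4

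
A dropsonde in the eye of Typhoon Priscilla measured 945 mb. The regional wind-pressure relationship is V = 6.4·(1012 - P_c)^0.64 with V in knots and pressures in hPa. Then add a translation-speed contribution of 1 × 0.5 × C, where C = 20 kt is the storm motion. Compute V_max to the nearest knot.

104 kt

ΔP = 1012 − 945 = 67 mb.
67^0.64 ≈ 14.746.
V ≈ 6.4 × 14.746 ≈ 94.4 kt.
Translation term: 1 × 0.5 × 20 = 10 kt.
Corrected V ≈ 104.4 kt → 104 kt.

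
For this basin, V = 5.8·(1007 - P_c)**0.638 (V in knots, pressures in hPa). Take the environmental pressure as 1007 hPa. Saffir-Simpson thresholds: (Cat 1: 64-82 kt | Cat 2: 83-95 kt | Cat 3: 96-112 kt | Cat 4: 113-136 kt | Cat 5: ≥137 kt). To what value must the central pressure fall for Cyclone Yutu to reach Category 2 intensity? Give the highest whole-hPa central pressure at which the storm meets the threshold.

Category 2 begins at V = 83 kt.
Required ΔP = (83/5.8)^(1/0.638) = 14.310^1.567 ≈ 64.77 hPa.
P_c ≤ 1007 − 64.77 = 942.23, so the highest integer P_c is 942 hPa.

942 hPa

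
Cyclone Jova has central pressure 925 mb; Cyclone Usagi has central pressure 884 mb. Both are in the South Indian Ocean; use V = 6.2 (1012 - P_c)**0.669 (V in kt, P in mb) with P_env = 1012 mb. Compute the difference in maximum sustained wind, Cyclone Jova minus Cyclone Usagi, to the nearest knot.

-36 kt

Cyclone Jova: ΔP = 87; V ≈ 6.2 × 87^0.669 ≈ 123.01 kt.
Cyclone Usagi: ΔP = 128; V ≈ 6.2 × 128^0.669 ≈ 159.26 kt.
Difference ≈ 123.01 − 159.26 = -36.25 → -36 kt.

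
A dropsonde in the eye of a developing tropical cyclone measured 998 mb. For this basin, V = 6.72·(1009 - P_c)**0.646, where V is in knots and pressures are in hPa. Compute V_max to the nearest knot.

ΔP = 1009 − 998 = 11 mb.
11^0.646 ≈ 4.707.
V ≈ 6.72 × 4.707 ≈ 31.6 kt.

32 kt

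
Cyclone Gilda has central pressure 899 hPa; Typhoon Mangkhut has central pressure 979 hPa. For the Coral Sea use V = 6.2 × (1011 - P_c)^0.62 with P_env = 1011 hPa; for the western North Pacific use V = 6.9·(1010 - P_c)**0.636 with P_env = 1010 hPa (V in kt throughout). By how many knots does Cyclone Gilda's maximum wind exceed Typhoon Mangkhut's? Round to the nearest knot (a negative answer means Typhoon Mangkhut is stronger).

54 kt

Cyclone Gilda: ΔP = 112; V ≈ 6.2 × 112^0.62 ≈ 115.59 kt.
Typhoon Mangkhut: ΔP = 31; V ≈ 6.9 × 31^0.636 ≈ 61.29 kt.
Difference ≈ 115.59 − 61.29 = 54.30 → 54 kt.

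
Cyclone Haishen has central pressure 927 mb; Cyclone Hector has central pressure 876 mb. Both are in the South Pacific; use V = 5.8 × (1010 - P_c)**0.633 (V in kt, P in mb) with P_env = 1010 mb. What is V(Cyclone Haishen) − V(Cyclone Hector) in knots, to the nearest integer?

-34 kt

Cyclone Haishen: ΔP = 83; V ≈ 5.8 × 83^0.633 ≈ 95.11 kt.
Cyclone Hector: ΔP = 134; V ≈ 5.8 × 134^0.633 ≈ 128.79 kt.
Difference ≈ 95.11 − 128.79 = -33.68 → -34 kt.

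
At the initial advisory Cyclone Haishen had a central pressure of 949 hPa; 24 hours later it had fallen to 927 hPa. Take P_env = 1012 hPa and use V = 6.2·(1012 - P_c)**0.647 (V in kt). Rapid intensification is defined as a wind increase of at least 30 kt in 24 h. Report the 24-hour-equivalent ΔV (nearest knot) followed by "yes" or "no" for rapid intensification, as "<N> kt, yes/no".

19 kt, no

V₁: ΔP = 63, V ≈ 6.2 × 63^0.647 ≈ 90.48 kt.
V₂: ΔP = 85, V ≈ 6.2 × 85^0.647 ≈ 109.83 kt.
ΔV over 24 h = 19.35 kt → 24 h equivalent = 19.35 × 24/24 ≈ 19.35 kt.
19 kt < 30 kt ⇒ not rapid intensification.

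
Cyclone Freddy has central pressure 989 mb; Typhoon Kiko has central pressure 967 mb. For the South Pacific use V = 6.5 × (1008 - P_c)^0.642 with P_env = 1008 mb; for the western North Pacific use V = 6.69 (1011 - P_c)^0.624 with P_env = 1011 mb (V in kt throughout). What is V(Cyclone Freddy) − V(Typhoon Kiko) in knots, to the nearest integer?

-28 kt

Cyclone Freddy: ΔP = 19; V ≈ 6.5 × 19^0.642 ≈ 43.04 kt.
Typhoon Kiko: ΔP = 44; V ≈ 6.69 × 44^0.624 ≈ 70.95 kt.
Difference ≈ 43.04 − 70.95 = -27.91 → -28 kt.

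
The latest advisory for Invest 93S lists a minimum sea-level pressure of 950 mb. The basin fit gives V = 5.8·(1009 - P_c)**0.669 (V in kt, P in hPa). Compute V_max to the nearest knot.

89 kt

ΔP = 1009 − 950 = 59 mb.
59^0.669 ≈ 15.300.
V ≈ 5.8 × 15.300 ≈ 88.7 kt.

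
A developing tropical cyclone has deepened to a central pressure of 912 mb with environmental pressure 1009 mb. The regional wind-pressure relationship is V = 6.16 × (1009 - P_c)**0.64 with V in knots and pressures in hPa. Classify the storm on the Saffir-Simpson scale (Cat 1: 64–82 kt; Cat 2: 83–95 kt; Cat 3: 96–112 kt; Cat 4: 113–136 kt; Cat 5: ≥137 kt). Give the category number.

4

ΔP = 1009 − 912 = 97 mb.
V ≈ 6.16 × 97^0.64 = 6.16 × 18.69 ≈ 115 kt.
115 kt falls in the Category 4 band.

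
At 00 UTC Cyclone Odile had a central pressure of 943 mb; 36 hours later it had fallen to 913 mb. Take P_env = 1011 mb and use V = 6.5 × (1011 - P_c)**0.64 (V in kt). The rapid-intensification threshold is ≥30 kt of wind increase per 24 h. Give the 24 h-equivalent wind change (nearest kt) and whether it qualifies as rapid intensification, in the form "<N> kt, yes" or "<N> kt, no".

V₁: ΔP = 68, V ≈ 6.5 × 68^0.64 ≈ 96.77 kt.
V₂: ΔP = 98, V ≈ 6.5 × 98^0.64 ≈ 122.26 kt.
ΔV over 36 h = 25.49 kt → 24 h equivalent = 25.49 × 24/36 ≈ 16.99 kt.
17 kt < 30 kt ⇒ not rapid intensification.

17 kt, no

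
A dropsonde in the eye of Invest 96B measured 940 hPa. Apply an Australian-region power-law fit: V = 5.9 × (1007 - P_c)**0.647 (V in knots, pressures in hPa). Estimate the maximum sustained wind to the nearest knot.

ΔP = 1007 − 940 = 67 hPa.
67^0.647 ≈ 15.187.
V ≈ 5.9 × 15.187 ≈ 89.6 kt.

90 kt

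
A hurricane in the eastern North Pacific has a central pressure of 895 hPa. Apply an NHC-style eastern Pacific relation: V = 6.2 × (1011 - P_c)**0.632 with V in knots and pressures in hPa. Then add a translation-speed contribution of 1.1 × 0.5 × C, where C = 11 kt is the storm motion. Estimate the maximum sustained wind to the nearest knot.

131 kt

ΔP = 1011 − 895 = 116 hPa.
116^0.632 ≈ 20.171.
V ≈ 6.2 × 20.171 ≈ 125.1 kt.
Translation term: 1.1 × 0.5 × 11 = 6.05 kt.
Corrected V ≈ 131.15 kt → 131 kt.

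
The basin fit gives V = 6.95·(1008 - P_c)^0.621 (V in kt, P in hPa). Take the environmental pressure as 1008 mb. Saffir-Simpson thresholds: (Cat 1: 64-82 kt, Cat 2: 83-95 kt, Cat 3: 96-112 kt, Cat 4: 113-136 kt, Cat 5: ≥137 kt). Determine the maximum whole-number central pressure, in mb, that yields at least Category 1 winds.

Category 1 begins at V = 64 kt.
Required ΔP = (64/6.95)^(1/0.621) = 9.209^1.610 ≈ 35.70 mb.
P_c ≤ 1008 − 35.70 = 972.30, so the highest integer P_c is 972 mb.

972 mb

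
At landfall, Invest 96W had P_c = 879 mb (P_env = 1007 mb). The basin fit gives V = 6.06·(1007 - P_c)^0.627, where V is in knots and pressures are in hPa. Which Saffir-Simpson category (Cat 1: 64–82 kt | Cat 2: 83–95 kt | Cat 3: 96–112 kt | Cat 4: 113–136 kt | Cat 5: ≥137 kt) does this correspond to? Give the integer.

4

ΔP = 1007 − 879 = 128 mb.
V ≈ 6.06 × 128^0.627 = 6.06 × 20.95 ≈ 127 kt.
127 kt falls in the Category 4 band.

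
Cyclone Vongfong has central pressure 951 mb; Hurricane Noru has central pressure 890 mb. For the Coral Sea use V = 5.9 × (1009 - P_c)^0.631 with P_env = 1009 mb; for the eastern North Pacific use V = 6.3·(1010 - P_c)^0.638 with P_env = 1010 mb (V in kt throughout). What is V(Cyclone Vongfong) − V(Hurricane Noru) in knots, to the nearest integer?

-57 kt

Cyclone Vongfong: ΔP = 58; V ≈ 5.9 × 58^0.631 ≈ 76.48 kt.
Hurricane Noru: ΔP = 120; V ≈ 6.3 × 120^0.638 ≈ 133.62 kt.
Difference ≈ 76.48 − 133.62 = -57.14 → -57 kt.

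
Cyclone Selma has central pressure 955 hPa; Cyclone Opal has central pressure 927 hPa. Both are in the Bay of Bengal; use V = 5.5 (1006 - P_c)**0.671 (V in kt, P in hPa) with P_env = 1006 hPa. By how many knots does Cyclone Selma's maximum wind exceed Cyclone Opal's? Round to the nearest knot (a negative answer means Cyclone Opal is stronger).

Cyclone Selma: ΔP = 51; V ≈ 5.5 × 51^0.671 ≈ 76.94 kt.
Cyclone Opal: ΔP = 79; V ≈ 5.5 × 79^0.671 ≈ 103.20 kt.
Difference ≈ 76.94 − 103.20 = -26.26 → -26 kt.

-26 kt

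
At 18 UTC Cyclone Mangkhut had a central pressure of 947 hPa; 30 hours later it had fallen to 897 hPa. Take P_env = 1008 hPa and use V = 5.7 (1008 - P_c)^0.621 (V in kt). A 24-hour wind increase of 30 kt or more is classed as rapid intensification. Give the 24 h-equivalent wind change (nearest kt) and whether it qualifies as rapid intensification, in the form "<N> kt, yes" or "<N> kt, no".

26 kt, no

V₁: ΔP = 61, V ≈ 5.7 × 61^0.621 ≈ 73.21 kt.
V₂: ΔP = 111, V ≈ 5.7 × 111^0.621 ≈ 106.17 kt.
ΔV over 30 h = 32.96 kt → 24 h equivalent = 32.96 × 24/30 ≈ 26.37 kt.
26 kt < 30 kt ⇒ not rapid intensification.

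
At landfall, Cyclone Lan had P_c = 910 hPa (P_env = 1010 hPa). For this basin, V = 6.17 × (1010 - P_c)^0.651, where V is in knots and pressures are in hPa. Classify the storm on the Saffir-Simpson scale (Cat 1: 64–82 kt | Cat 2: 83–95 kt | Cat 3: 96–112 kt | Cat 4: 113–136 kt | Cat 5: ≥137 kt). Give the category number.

ΔP = 1010 − 910 = 100 hPa.
V ≈ 6.17 × 100^0.651 = 6.17 × 20.04 ≈ 124 kt.
124 kt falls in the Category 4 band.

4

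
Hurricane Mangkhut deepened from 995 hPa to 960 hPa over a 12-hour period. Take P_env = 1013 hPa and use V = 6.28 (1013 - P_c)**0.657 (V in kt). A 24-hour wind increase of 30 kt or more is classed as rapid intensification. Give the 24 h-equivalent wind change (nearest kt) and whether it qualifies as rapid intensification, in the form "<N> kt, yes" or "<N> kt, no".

87 kt, yes

V₁: ΔP = 18, V ≈ 6.28 × 18^0.657 ≈ 41.94 kt.
V₂: ΔP = 53, V ≈ 6.28 × 53^0.657 ≈ 85.27 kt.
ΔV over 12 h = 43.33 kt → 24 h equivalent = 43.33 × 24/12 ≈ 86.66 kt.
87 kt ≥ 30 kt ⇒ rapid intensification.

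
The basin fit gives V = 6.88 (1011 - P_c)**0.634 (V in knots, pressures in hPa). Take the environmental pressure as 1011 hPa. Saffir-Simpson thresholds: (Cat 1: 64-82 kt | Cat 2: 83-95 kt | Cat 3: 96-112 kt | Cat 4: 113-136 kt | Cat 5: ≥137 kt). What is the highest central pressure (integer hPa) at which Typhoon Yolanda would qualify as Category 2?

960 hPa

Category 2 begins at V = 83 kt.
Required ΔP = (83/6.88)^(1/0.634) = 12.064^1.577 ≈ 50.79 hPa.
P_c ≤ 1011 − 50.79 = 960.21, so the highest integer P_c is 960 hPa.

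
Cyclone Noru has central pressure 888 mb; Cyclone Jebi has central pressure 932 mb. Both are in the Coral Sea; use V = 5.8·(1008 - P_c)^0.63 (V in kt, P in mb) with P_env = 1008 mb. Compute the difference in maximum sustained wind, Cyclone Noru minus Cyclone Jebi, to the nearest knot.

Cyclone Noru: ΔP = 120; V ≈ 5.8 × 120^0.63 ≈ 118.39 kt.
Cyclone Jebi: ΔP = 76; V ≈ 5.8 × 76^0.63 ≈ 88.79 kt.
Difference ≈ 118.39 − 88.79 = 29.60 → 30 kt.

30 kt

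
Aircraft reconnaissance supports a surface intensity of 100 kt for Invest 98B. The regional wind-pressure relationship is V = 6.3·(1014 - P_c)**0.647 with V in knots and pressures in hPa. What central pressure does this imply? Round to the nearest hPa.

ΔP = (V / 6.3)^(1/0.647) = (100/6.3)^1.546.
100/6.3 = 15.873; 15.873^1.546 ≈ 71.74 hPa.
P_c = 1014 − 71.74 = 942.26 ≈ 942 hPa.

942 hPa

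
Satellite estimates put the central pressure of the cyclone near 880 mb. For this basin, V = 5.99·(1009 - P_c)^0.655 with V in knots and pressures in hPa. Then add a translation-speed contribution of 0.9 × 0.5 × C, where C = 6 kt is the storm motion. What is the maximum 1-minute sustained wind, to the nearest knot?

147 kt

ΔP = 1009 − 880 = 129 mb.
129^0.655 ≈ 24.123.
V ≈ 5.99 × 24.123 ≈ 144.5 kt.
Translation term: 0.9 × 0.5 × 6 = 2.7 kt.
Corrected V ≈ 147.2 kt → 147 kt.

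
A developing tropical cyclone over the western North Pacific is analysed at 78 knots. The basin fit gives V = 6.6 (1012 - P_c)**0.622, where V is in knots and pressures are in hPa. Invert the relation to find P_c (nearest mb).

959 mb

ΔP = (V / 6.6)^(1/0.622) = (78/6.6)^1.608.
78/6.6 = 11.818; 11.818^1.608 ≈ 53.01 mb.
P_c = 1012 − 53.01 = 958.99 ≈ 959 mb.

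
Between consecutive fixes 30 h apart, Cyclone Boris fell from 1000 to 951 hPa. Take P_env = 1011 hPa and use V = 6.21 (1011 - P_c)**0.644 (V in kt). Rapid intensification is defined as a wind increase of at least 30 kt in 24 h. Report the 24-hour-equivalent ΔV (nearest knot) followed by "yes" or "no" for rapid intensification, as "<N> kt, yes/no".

V₁: ΔP = 11, V ≈ 6.21 × 11^0.644 ≈ 29.09 kt.
V₂: ΔP = 60, V ≈ 6.21 × 60^0.644 ≈ 86.74 kt.
ΔV over 30 h = 57.65 kt → 24 h equivalent = 57.65 × 24/30 ≈ 46.12 kt.
46 kt ≥ 30 kt ⇒ rapid intensification.

46 kt, yes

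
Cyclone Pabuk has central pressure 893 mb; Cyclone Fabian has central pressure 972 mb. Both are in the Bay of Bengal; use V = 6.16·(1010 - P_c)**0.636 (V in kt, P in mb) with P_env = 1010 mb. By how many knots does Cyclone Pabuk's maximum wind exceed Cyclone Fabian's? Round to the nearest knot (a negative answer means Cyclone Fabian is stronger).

65 kt

Cyclone Pabuk: ΔP = 117; V ≈ 6.16 × 117^0.636 ≈ 127.33 kt.
Cyclone Fabian: ΔP = 38; V ≈ 6.16 × 38^0.636 ≈ 62.28 kt.
Difference ≈ 127.33 − 62.28 = 65.05 → 65 kt.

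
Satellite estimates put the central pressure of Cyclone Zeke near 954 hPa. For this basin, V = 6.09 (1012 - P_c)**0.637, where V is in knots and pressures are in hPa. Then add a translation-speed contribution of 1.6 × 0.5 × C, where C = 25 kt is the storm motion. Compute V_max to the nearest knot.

ΔP = 1012 − 954 = 58 hPa.
58^0.637 ≈ 13.283.
V ≈ 6.09 × 13.283 ≈ 80.9 kt.
Translation term: 1.6 × 0.5 × 25 = 20 kt.
Corrected V ≈ 100.9 kt → 101 kt.

101 kt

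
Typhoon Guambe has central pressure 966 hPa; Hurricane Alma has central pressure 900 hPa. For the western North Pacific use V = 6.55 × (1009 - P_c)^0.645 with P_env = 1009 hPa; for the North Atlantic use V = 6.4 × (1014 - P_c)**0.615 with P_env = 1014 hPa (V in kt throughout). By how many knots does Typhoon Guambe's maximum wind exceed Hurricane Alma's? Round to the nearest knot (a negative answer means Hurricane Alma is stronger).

Typhoon Guambe: ΔP = 43; V ≈ 6.55 × 43^0.645 ≈ 74.10 kt.
Hurricane Alma: ΔP = 114; V ≈ 6.4 × 114^0.615 ≈ 117.81 kt.
Difference ≈ 74.10 − 117.81 = -43.71 → -44 kt.

-44 kt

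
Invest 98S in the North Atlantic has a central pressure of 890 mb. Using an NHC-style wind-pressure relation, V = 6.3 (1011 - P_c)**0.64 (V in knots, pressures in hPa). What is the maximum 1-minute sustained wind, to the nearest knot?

136 kt

ΔP = 1011 − 890 = 121 mb.
121^0.64 ≈ 21.527.
V ≈ 6.3 × 21.527 ≈ 135.6 kt.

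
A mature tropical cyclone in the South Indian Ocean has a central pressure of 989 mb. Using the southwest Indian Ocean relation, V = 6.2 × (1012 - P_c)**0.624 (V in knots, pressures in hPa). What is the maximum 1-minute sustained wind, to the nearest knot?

44 kt

ΔP = 1012 − 989 = 23 mb.
23^0.624 ≈ 7.075.
V ≈ 6.2 × 7.075 ≈ 43.9 kt.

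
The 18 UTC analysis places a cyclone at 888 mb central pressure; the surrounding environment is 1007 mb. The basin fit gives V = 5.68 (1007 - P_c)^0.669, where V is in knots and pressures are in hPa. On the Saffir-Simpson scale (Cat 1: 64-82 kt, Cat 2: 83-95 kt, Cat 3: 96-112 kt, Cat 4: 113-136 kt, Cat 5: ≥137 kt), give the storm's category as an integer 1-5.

5

ΔP = 1007 − 888 = 119 mb.
V ≈ 5.68 × 119^0.669 = 5.68 × 24.46 ≈ 139 kt.
139 kt falls in the Category 5 band.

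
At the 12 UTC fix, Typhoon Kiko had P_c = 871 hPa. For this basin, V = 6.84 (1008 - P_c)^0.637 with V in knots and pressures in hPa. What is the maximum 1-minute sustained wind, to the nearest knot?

157 kt

ΔP = 1008 − 871 = 137 hPa.
137^0.637 ≈ 22.966.
V ≈ 6.84 × 22.966 ≈ 157.1 kt.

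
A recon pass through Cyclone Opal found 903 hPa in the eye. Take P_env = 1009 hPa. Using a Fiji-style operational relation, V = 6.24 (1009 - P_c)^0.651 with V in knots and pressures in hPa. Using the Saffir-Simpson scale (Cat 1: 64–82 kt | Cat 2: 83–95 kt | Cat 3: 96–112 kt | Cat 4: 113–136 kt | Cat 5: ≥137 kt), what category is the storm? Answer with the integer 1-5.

4

ΔP = 1009 − 903 = 106 hPa.
V ≈ 6.24 × 106^0.651 = 6.24 × 20.82 ≈ 130 kt.
130 kt falls in the Category 4 band.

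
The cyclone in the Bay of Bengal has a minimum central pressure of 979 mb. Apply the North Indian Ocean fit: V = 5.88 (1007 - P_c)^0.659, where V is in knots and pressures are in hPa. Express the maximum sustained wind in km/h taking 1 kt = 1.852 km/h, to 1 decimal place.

97.9 km/h

ΔP = 1007 − 979 = 28 mb.
V ≈ 5.88 × 28^0.659 = 5.88 × 8.988 ≈ 52.851 kt.
52.851 × 1.852 ≈ 97.88 km/h → 97.9 km/h.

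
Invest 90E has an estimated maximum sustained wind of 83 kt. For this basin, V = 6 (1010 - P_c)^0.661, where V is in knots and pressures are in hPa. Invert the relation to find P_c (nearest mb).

957 mb

ΔP = (V / 6)^(1/0.661) = (83/6)^1.513.
83/6 = 13.833; 13.833^1.513 ≈ 53.22 mb.
P_c = 1010 − 53.22 = 956.78 ≈ 957 mb.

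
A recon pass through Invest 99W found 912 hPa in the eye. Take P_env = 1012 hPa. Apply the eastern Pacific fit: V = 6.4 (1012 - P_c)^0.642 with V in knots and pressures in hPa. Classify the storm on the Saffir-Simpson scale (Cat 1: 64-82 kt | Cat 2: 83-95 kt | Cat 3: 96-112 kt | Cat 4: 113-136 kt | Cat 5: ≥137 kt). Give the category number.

4

ΔP = 1012 − 912 = 100 hPa.
V ≈ 6.4 × 100^0.642 = 6.4 × 19.23 ≈ 123 kt.
123 kt falls in the Category 4 band.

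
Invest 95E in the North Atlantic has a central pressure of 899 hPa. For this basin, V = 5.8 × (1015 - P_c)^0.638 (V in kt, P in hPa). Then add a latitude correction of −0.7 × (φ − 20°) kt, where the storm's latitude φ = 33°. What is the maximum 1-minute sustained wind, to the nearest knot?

111 kt

ΔP = 1015 − 899 = 116 hPa.
116^0.638 ≈ 20.755.
V ≈ 5.8 × 20.755 ≈ 120.4 kt.
Latitude correction: −0.7 × (33 − 20) = -9.1 kt.
Corrected V ≈ 111.3 kt → 111 kt.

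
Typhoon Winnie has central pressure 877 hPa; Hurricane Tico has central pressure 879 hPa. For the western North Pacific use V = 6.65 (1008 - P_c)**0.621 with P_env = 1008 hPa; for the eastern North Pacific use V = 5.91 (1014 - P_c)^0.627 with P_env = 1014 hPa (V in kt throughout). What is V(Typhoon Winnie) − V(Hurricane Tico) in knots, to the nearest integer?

Typhoon Winnie: ΔP = 131; V ≈ 6.65 × 131^0.621 ≈ 137.29 kt.
Hurricane Tico: ΔP = 135; V ≈ 5.91 × 135^0.627 ≈ 128.03 kt.
Difference ≈ 137.29 − 128.03 = 9.26 → 9 kt.

9 kt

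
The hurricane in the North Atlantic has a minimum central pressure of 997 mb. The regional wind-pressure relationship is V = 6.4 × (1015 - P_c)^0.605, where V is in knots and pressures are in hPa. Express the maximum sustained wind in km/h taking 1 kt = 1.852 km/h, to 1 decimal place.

ΔP = 1015 − 997 = 18 mb.
V ≈ 6.4 × 18^0.605 = 6.4 × 5.747 ≈ 36.781 kt.
36.781 × 1.852 ≈ 68.12 km/h → 68.1 km/h.

68.1 km/h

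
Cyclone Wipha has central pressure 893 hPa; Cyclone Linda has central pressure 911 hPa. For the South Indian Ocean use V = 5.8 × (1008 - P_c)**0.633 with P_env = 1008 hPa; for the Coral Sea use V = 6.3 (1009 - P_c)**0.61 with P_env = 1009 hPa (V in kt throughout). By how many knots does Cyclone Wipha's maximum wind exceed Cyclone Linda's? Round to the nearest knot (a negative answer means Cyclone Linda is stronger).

Cyclone Wipha: ΔP = 115; V ≈ 5.8 × 115^0.633 ≈ 116.91 kt.
Cyclone Linda: ΔP = 98; V ≈ 6.3 × 98^0.61 ≈ 103.27 kt.
Difference ≈ 116.91 − 103.27 = 13.64 → 14 kt.

14 kt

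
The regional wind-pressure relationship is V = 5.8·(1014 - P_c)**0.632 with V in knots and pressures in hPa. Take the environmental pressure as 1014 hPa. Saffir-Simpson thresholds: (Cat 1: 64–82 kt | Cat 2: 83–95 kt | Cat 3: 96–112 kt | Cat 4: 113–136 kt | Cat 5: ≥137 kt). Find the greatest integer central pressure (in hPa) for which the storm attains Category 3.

929 hPa

Category 3 begins at V = 96 kt.
Required ΔP = (96/5.8)^(1/0.632) = 16.552^1.582 ≈ 84.83 hPa.
P_c ≤ 1014 − 84.83 = 929.17, so the highest integer P_c is 929 hPa.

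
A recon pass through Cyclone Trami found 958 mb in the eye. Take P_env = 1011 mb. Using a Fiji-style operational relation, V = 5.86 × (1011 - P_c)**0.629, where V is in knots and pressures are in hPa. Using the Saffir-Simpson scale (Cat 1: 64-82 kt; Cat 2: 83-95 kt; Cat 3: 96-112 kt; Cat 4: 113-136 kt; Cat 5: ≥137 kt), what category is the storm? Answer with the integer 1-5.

ΔP = 1011 − 958 = 53 mb.
V ≈ 5.86 × 53^0.629 = 5.86 × 12.15 ≈ 71 kt.
71 kt falls in the Category 1 band.

1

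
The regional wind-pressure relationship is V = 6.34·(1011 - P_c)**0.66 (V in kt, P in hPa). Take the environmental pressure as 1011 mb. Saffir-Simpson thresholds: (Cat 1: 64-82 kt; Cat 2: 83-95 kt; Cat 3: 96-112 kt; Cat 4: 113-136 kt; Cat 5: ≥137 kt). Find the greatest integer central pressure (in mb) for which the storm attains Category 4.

932 mb

Category 4 begins at V = 113 kt.
Required ΔP = (113/6.34)^(1/0.66) = 17.823^1.515 ≈ 78.60 mb.
P_c ≤ 1011 − 78.60 = 932.40, so the highest integer P_c is 932 mb.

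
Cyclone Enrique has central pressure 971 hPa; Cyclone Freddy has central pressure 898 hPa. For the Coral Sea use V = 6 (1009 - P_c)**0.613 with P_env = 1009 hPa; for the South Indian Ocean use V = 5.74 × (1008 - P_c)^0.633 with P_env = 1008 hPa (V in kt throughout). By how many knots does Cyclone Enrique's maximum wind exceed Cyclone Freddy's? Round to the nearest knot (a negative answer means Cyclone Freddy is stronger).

-57 kt

Cyclone Enrique: ΔP = 38; V ≈ 6 × 38^0.613 ≈ 55.79 kt.
Cyclone Freddy: ΔP = 110; V ≈ 5.74 × 110^0.633 ≈ 112.49 kt.
Difference ≈ 55.79 − 112.49 = -56.70 → -57 kt.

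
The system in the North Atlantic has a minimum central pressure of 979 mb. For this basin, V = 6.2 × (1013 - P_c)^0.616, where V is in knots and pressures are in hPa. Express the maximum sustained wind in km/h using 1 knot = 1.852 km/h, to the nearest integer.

101 km/h

ΔP = 1013 − 979 = 34 mb.
V ≈ 6.2 × 34^0.616 = 6.2 × 8.778 ≈ 54.423 kt.
54.423 × 1.852 ≈ 100.79 km/h → 101 km/h.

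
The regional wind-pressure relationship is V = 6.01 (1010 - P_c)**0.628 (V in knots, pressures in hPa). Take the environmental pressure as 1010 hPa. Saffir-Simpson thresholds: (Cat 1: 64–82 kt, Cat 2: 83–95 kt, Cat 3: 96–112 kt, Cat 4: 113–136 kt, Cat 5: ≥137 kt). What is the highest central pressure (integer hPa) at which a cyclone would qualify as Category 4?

Category 4 begins at V = 113 kt.
Required ΔP = (113/6.01)^(1/0.628) = 18.802^1.592 ≈ 106.90 hPa.
P_c ≤ 1010 − 106.90 = 903.10, so the highest integer P_c is 903 hPa.

903 hPa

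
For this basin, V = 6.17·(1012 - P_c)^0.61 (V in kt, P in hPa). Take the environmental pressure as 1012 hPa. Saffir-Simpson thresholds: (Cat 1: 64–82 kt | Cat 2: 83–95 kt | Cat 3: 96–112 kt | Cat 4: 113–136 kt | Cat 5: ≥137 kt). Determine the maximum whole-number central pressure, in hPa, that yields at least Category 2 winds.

Category 2 begins at V = 83 kt.
Required ΔP = (83/6.17)^(1/0.61) = 13.452^1.639 ≈ 70.87 hPa.
P_c ≤ 1012 − 70.87 = 941.13, so the highest integer P_c is 941 hPa.

941 hPa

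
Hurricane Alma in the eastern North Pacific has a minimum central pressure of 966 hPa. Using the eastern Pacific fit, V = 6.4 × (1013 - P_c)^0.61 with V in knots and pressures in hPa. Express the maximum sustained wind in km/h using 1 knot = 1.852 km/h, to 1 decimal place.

ΔP = 1013 − 966 = 47 hPa.
V ≈ 6.4 × 47^0.61 = 6.4 × 10.471 ≈ 67.013 kt.
67.013 × 1.852 ≈ 124.11 km/h → 124.1 km/h.

124.1 km/h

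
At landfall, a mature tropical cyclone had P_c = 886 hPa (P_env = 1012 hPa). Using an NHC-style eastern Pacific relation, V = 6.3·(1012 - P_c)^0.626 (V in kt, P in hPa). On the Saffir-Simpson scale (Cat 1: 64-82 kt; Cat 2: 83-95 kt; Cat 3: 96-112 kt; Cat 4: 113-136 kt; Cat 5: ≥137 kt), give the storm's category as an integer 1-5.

4

ΔP = 1012 − 886 = 126 hPa.
V ≈ 6.3 × 126^0.626 = 6.3 × 20.65 ≈ 130 kt.
130 kt falls in the Category 4 band.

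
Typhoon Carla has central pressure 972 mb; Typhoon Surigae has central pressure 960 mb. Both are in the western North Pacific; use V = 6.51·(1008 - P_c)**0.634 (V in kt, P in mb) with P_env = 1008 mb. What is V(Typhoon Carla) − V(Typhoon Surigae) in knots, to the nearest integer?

-13 kt

Typhoon Carla: ΔP = 36; V ≈ 6.51 × 36^0.634 ≈ 63.14 kt.
Typhoon Surigae: ΔP = 48; V ≈ 6.51 × 48^0.634 ≈ 75.77 kt.
Difference ≈ 63.14 − 75.77 = -12.63 → -13 kt.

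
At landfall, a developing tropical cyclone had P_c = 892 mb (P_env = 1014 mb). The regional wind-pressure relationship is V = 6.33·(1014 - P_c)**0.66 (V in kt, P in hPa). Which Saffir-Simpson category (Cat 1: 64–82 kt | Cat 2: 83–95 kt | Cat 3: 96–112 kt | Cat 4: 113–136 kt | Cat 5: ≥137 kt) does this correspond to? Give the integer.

5

ΔP = 1014 − 892 = 122 mb.
V ≈ 6.33 × 122^0.66 = 6.33 × 23.82 ≈ 151 kt.
151 kt falls in the Category 5 band.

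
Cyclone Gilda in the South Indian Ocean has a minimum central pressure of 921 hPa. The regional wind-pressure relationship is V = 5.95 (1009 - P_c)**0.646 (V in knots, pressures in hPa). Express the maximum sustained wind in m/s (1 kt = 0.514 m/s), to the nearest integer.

ΔP = 1009 − 921 = 88 hPa.
V ≈ 5.95 × 88^0.646 = 5.95 × 18.036 ≈ 107.313 kt.
107.313 × 0.514 ≈ 55.16 m/s → 55 m/s.

55 m/s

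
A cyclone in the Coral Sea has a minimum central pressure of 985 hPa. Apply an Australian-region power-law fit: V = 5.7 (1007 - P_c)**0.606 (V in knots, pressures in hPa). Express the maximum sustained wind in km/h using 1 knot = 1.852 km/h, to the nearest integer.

69 km/h

ΔP = 1007 − 985 = 22 hPa.
V ≈ 5.7 × 22^0.606 = 5.7 × 6.509 ≈ 37.101 kt.
37.101 × 1.852 ≈ 68.71 km/h → 69 km/h.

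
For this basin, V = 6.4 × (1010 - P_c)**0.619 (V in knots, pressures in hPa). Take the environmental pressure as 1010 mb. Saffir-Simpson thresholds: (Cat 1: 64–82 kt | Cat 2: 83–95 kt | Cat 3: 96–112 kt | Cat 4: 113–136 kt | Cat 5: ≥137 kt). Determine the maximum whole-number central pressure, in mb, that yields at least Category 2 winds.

Category 2 begins at V = 83 kt.
Required ΔP = (83/6.4)^(1/0.619) = 12.969^1.616 ≈ 62.79 mb.
P_c ≤ 1010 − 62.79 = 947.21, so the highest integer P_c is 947 mb.

947 mb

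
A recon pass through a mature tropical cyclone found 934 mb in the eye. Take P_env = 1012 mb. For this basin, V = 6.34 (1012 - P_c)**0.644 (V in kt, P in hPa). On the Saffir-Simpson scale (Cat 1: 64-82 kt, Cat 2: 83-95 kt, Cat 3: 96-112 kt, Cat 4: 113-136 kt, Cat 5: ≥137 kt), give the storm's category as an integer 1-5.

3

ΔP = 1012 − 934 = 78 mb.
V ≈ 6.34 × 78^0.644 = 6.34 × 16.54 ≈ 105 kt.
105 kt falls in the Category 3 band.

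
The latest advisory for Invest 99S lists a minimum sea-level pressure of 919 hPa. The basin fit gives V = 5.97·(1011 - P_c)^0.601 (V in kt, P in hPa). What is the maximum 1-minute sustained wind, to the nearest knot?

90 kt

ΔP = 1011 − 919 = 92 hPa.
92^0.601 ≈ 15.144.
V ≈ 5.97 × 15.144 ≈ 90.4 kt.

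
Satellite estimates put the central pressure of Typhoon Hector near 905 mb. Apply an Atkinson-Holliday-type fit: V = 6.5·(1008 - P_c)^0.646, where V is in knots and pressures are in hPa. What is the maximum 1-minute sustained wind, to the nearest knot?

ΔP = 1008 − 905 = 103 mb.
103^0.646 ≈ 19.966.
V ≈ 6.5 × 19.966 ≈ 129.8 kt.

130 kt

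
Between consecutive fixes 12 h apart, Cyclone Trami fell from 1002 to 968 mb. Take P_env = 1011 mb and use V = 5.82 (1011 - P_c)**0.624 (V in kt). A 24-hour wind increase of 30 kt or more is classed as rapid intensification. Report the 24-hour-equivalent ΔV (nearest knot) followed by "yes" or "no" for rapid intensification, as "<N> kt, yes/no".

76 kt, yes

V₁: ΔP = 9, V ≈ 5.82 × 9^0.624 ≈ 22.93 kt.
V₂: ΔP = 43, V ≈ 5.82 × 43^0.624 ≈ 60.84 kt.
ΔV over 12 h = 37.91 kt → 24 h equivalent = 37.91 × 24/12 ≈ 75.82 kt.
76 kt ≥ 30 kt ⇒ rapid intensification.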